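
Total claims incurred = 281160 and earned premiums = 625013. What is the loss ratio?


Loss ratio = claims / premiums
= 281160 / 625013
= 0.4498


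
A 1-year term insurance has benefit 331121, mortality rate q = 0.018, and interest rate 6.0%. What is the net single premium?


NSP = benefit * q * v
v = 1/(1+i) = 0.943396
NSP = 331121 * 0.018 * 0.943396
= 5622.8094


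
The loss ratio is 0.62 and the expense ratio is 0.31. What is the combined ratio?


Combined ratio = loss ratio + expense ratio
= 0.62 + 0.31
= 0.93


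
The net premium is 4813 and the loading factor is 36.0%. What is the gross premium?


Gross = net * (1 + loading)
= 4813 * (1 + 0.36)
= 4813 * 1.36
= 6545.68


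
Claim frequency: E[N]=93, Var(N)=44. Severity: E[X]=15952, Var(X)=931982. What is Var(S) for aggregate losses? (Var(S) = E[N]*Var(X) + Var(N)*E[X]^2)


Var(S) = E[N]*Var(X) + Var(N)*E[X]^2
= 93*931982 + 44*15952^2
= 86674326 + 11196517376
= 1.1283e+10


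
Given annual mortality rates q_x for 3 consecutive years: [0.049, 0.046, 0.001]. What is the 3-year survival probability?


p_k = 1 - q_k for each year
Survival = product of (1 - q_k)
= 0.951 * 0.954 * 0.999
= 0.9063


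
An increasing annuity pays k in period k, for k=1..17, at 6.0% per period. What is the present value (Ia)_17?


(Ia)_n = sum_{k=1}^{n} k * v^k, v = 1/(1+i)
v = 0.943396
Sum computed term by term:
(Ia)_17 = 79.8783


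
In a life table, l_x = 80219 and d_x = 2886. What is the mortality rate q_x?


q_x = d_x / l_x
= 2886 / 80219
= 0.036


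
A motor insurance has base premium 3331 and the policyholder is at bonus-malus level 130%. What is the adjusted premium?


adjusted = base * BM_level / 100
= 3331 * 130 / 100
= 3331 * 1.3
= 4330.3


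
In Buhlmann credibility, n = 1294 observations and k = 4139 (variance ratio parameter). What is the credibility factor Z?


Z = n / (n + k)
= 1294 / (1294 + 4139)
= 1294 / 5433
= 0.2382


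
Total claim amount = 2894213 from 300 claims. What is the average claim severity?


severity = total / number
= 2894213 / 300
= 9647.3767


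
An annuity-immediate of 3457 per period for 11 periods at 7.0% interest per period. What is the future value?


FV = PMT * ((1+i)^n - 1) / i
= 3457 * ((1.07)^11 - 1) / 0.07
= 3457 * (2.104852 - 1) / 0.07
= 54563.9028


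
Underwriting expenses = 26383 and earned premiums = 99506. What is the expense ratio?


Expense ratio = expenses / premiums
= 26383 / 99506
= 0.2651


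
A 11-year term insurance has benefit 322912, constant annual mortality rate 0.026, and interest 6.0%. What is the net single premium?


NSP = benefit * sum_{k=0}^{n-1} k_p_x * q * v^(k+1)
With constant q=0.026, v=0.943396
Sum = 0.18313
NSP = 322912 * 0.18313
= 59134.9855


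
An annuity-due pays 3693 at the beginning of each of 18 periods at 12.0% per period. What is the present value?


PV_due = PMT * (1-(1+i)^(-n))/i * (1+i)
PV_immediate = 26773.0316
PV_due = 26773.0316 * 1.12
= 29985.7954


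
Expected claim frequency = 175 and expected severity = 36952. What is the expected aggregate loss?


E[S] = E[N] * E[X]
= 175 * 36952
= 6.4666e+06


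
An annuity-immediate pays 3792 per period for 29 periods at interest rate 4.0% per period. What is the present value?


PV = PMT * (1 - (1+i)^(-n)) / i
= 3792 * (1 - (1+0.04)^(-29)) / 0.04
= 3792 * (1 - 0.320651) / 0.04
= 3792 * 16.983715
= 64402.2459


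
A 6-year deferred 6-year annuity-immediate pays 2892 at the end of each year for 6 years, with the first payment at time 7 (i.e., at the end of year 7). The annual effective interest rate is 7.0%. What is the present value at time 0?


PV at time 6 of the 6-year annuity-immediate:
a_n = 2892 * (1-(1+0.07)^(-6))/0.07 = 13784.8327
Discount back 6 years to time 0:
PV = 13784.8327 * (1+0.07)^(-6)
= 13784.8327 * 0.666342
= 9185.4161


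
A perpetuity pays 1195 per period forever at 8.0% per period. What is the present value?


PV = PMT / i
= 1195 / 0.08
= 14937.5


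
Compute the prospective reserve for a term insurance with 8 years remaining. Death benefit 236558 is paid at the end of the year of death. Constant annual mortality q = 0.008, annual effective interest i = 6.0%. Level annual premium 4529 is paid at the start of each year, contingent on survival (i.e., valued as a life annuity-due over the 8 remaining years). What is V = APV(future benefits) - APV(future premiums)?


v = 1/(1+i) = 0.943396
APV(future benefits) per unit = sum_{k=0}^{7} k_p_x * q * v^(k+1) = 0.048428
APV(future benefits) = 236558 * 0.048428 = 11455.9615
Life annuity-due factor ä_{x:8} = sum_{k=0}^{7} k_p_x * v^k = 6.416671
APV(future premiums) = 4529 * 6.416671 = 29061.1036
V = 11455.9615 - 29061.1036
= -17605.1422


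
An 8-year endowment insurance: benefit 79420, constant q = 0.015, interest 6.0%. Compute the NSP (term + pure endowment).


Term component = 7053.1441
Pure endowment = 8_p_x * v^8 * benefit = 0.886115 * 0.627412 * 79420 = 44154.2797
NSP = 51207.4238


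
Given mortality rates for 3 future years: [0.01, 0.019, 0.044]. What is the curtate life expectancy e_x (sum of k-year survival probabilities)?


e_x = sum_{k=1}^{n} k_p_x
k_p_x values:
  1_p_x = 0.99
  2_p_x = 0.97119
  3_p_x = 0.928458
e_x = 2.8896


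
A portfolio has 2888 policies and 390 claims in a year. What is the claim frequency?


frequency = claims / policies
= 390 / 2888
= 0.135


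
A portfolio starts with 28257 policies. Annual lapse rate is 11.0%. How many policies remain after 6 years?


remaining = initial * (1 - lapse)^years
= 28257 * (1 - 0.11)^6
= 28257 * 0.496981
= 14043.2003


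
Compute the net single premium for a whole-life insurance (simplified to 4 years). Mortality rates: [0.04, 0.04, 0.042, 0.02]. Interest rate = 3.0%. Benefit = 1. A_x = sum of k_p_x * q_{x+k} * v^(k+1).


v = 0.970874
Year 0: k_p_x=1.0, q=0.04, term=0.038835
Year 1: k_p_x=0.96, q=0.04, term=0.036196
Year 2: k_p_x=0.9216, q=0.042, term=0.035423
Year 3: k_p_x=0.882893, q=0.02, term=0.015689
A_x = 0.1261


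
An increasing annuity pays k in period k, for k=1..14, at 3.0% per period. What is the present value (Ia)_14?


(Ia)_n = sum_{k=1}^{n} k * v^k, v = 1/(1+i)
v = 0.970874
Sum computed term by term:
(Ia)_14 = 79.3102


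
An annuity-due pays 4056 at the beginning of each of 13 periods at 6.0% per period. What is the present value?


PV_due = PMT * (1-(1+i)^(-n))/i * (1+i)
PV_immediate = 35906.4821
PV_due = 35906.4821 * 1.06
= 38060.871


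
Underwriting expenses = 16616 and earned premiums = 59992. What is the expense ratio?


Expense ratio = expenses / premiums
= 16616 / 59992
= 0.277


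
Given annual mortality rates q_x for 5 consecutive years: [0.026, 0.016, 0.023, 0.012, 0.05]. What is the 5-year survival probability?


p_k = 1 - q_k for each year
Survival = product of (1 - q_k)
= 0.974 * 0.984 * 0.977 * 0.988 * 0.95
= 0.8789


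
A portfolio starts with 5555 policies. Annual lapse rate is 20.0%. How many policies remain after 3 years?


remaining = initial * (1 - lapse)^years
= 5555 * (1 - 0.2)^3
= 5555 * 0.512
= 2844.16


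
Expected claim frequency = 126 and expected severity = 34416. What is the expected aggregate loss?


E[S] = E[N] * E[X]
= 126 * 34416
= 4.3364e+06


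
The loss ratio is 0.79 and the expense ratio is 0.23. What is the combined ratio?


Combined ratio = loss ratio + expense ratio
= 0.79 + 0.23
= 1.02


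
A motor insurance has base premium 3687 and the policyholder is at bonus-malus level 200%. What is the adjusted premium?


adjusted = base * BM_level / 100
= 3687 * 200 / 100
= 3687 * 2.0
= 7374.0


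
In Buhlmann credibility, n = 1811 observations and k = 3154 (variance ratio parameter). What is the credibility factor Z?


Z = n / (n + k)
= 1811 / (1811 + 3154)
= 1811 / 4965
= 0.3648


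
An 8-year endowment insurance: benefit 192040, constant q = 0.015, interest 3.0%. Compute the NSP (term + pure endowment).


Term component = 19235.5605
Pure endowment = 8_p_x * v^8 * benefit = 0.886115 * 0.789409 * 192040 = 134333.3186
NSP = 153568.879


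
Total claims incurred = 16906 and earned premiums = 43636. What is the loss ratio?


Loss ratio = claims / premiums
= 16906 / 43636
= 0.3874


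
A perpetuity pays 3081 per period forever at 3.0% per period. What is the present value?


PV = PMT / i
= 3081 / 0.03
= 102700.0


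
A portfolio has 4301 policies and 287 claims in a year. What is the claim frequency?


frequency = claims / policies
= 287 / 4301
= 0.0667


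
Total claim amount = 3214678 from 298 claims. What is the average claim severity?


severity = total / number
= 3214678 / 298
= 10787.5101


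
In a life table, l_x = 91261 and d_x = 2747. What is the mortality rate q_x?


q_x = d_x / l_x
= 2747 / 91261
= 0.0301


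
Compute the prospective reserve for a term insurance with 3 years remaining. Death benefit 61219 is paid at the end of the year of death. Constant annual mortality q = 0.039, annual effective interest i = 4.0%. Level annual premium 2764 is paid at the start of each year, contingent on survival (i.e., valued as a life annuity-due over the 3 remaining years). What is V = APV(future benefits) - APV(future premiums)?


v = 1/(1+i) = 0.961538
APV(future benefits) per unit = sum_{k=0}^{2} k_p_x * q * v^(k+1) = 0.104171
APV(future benefits) = 61219 * 0.104171 = 6377.2266
Life annuity-due factor ä_{x:3} = sum_{k=0}^{2} k_p_x * v^k = 2.777886
APV(future premiums) = 2764 * 2.777886 = 7678.0756
V = 6377.2266 - 7678.0756
= -1300.8491


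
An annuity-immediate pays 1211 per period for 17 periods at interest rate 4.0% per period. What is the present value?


PV = PMT * (1 - (1+i)^(-n)) / i
= 1211 * (1 - (1+0.04)^(-17)) / 0.04
= 1211 * (1 - 0.513373) / 0.04
= 1211 * 12.165669
= 14732.625


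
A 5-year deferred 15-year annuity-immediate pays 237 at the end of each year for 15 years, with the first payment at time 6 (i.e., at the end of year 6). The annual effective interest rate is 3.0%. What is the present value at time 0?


PV at time 5 of the 15-year annuity-immediate:
a_n = 237 * (1-(1+0.03)^(-15))/0.03 = 2829.2906
Discount back 5 years to time 0:
PV = 2829.2906 * (1+0.03)^(-5)
= 2829.2906 * 0.862609
= 2440.5709


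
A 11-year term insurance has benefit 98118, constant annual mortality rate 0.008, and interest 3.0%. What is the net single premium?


NSP = benefit * sum_{k=0}^{n-1} k_p_x * q * v^(k+1)
With constant q=0.008, v=0.970874
Sum = 0.071299
NSP = 98118 * 0.071299
= 6995.6882


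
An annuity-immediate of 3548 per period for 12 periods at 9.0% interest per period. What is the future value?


FV = PMT * ((1+i)^n - 1) / i
= 3548 * ((1.09)^12 - 1) / 0.09
= 3548 * (2.812665 - 1) / 0.09
= 71459.2738


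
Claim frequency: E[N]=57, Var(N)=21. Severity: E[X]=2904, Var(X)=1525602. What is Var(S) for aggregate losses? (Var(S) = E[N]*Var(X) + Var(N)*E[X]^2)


Var(S) = E[N]*Var(X) + Var(N)*E[X]^2
= 57*1525602 + 21*2904^2
= 86959314 + 177097536
= 2.6406e+08


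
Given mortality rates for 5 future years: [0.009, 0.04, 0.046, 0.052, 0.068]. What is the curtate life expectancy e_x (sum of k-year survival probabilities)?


e_x = sum_{k=1}^{n} k_p_x
k_p_x values:
  1_p_x = 0.991
  2_p_x = 0.95136
  3_p_x = 0.907597
  4_p_x = 0.860402
  5_p_x = 0.801895
e_x = 4.5123


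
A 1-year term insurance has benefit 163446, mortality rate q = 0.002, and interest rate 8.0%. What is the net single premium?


NSP = benefit * q * v
v = 1/(1+i) = 0.925926
NSP = 163446 * 0.002 * 0.925926
= 302.6778


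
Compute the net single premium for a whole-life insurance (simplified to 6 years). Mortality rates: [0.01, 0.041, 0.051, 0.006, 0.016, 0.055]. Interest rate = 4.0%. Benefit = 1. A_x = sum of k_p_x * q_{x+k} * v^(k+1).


v = 0.961538
Year 0: k_p_x=1.0, q=0.01, term=0.009615
Year 1: k_p_x=0.99, q=0.041, term=0.037528
Year 2: k_p_x=0.94941, q=0.051, term=0.043045
Year 3: k_p_x=0.90099, q=0.006, term=0.004621
Year 4: k_p_x=0.895584, q=0.016, term=0.011778
Year 5: k_p_x=0.881255, q=0.055, term=0.038306
A_x = 0.1449


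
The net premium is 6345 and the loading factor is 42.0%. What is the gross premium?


Gross = net * (1 + loading)
= 6345 * (1 + 0.42)
= 6345 * 1.42
= 9009.9


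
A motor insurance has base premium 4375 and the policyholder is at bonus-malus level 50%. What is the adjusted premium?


adjusted = base * BM_level / 100
= 4375 * 50 / 100
= 4375 * 0.5
= 2187.5


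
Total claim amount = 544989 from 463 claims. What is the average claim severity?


severity = total / number
= 544989 / 463
= 1177.0821


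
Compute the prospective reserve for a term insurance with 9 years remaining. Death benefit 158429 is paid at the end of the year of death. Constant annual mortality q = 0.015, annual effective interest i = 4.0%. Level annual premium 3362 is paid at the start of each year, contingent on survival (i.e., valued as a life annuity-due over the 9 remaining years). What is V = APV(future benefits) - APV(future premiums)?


v = 1/(1+i) = 0.961538
APV(future benefits) per unit = sum_{k=0}^{8} k_p_x * q * v^(k+1) = 0.105482
APV(future benefits) = 158429 * 0.105482 = 16711.3627
Life annuity-due factor ä_{x:9} = sum_{k=0}^{8} k_p_x * v^k = 7.313399
APV(future premiums) = 3362 * 7.313399 = 24587.6472
V = 16711.3627 - 24587.6472
= -7876.2845


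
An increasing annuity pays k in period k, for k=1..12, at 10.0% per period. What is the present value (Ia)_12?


(Ia)_n = sum_{k=1}^{n} k * v^k, v = 1/(1+i)
v = 0.909091
Sum computed term by term:
(Ia)_12 = 36.7149


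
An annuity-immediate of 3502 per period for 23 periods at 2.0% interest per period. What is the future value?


FV = PMT * ((1+i)^n - 1) / i
= 3502 * ((1.02)^23 - 1) / 0.02
= 3502 * (1.576899 - 1) / 0.02
= 101015.0612


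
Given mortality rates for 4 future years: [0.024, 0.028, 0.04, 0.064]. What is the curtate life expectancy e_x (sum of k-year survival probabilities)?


e_x = sum_{k=1}^{n} k_p_x
k_p_x values:
  1_p_x = 0.976
  2_p_x = 0.948672
  3_p_x = 0.910725
  4_p_x = 0.852439
e_x = 3.6878


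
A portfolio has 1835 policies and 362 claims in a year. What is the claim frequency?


frequency = claims / policies
= 362 / 1835
= 0.1973


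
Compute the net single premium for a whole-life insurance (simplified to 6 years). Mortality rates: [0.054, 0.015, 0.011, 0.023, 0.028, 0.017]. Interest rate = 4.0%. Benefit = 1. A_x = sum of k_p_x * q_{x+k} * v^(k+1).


v = 0.961538
Year 0: k_p_x=1.0, q=0.054, term=0.051923
Year 1: k_p_x=0.946, q=0.015, term=0.013119
Year 2: k_p_x=0.93181, q=0.011, term=0.009112
Year 3: k_p_x=0.92156, q=0.023, term=0.018118
Year 4: k_p_x=0.900364, q=0.028, term=0.020721
Year 5: k_p_x=0.875154, q=0.017, term=0.011758
A_x = 0.1248


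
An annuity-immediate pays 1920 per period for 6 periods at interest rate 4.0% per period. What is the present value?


PV = PMT * (1 - (1+i)^(-n)) / i
= 1920 * (1 - (1+0.04)^(-6)) / 0.04
= 1920 * (1 - 0.790315) / 0.04
= 1920 * 5.242137
= 10064.9028


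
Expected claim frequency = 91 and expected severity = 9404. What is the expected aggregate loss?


E[S] = E[N] * E[X]
= 91 * 9404
= 855764


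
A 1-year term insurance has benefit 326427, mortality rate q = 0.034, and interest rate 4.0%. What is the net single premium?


NSP = benefit * q * v
v = 1/(1+i) = 0.961538
NSP = 326427 * 0.034 * 0.961538
= 10671.6519


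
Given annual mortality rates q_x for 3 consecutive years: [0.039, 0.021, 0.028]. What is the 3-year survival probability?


p_k = 1 - q_k for each year
Survival = product of (1 - q_k)
= 0.961 * 0.979 * 0.972
= 0.9145


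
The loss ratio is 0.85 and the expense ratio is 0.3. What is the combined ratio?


Combined ratio = loss ratio + expense ratio
= 0.85 + 0.3
= 1.15


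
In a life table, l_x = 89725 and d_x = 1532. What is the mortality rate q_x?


q_x = d_x / l_x
= 1532 / 89725
= 0.0171


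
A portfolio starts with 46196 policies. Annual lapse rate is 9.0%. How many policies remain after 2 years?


remaining = initial * (1 - lapse)^years
= 46196 * (1 - 0.09)^2
= 46196 * 0.8281
= 38254.9076


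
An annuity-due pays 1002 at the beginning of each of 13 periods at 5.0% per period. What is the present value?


PV_due = PMT * (1-(1+i)^(-n))/i * (1+i)
PV_immediate = 9412.3601
PV_due = 9412.3601 * 1.05
= 9882.9781


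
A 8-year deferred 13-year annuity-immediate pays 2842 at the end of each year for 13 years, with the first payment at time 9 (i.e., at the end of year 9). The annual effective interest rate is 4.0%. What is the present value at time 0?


PV at time 8 of the 13-year annuity-immediate:
a_n = 2842 * (1-(1+0.04)^(-13))/0.04 = 28379.2112
Discount back 8 years to time 0:
PV = 28379.2112 * (1+0.04)^(-8)
= 28379.2112 * 0.73069
= 20736.4116


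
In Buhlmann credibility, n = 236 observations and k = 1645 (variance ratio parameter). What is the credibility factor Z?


Z = n / (n + k)
= 236 / (236 + 1645)
= 236 / 1881
= 0.1255


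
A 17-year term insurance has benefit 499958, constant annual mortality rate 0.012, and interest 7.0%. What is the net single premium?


NSP = benefit * sum_{k=0}^{n-1} k_p_x * q * v^(k+1)
With constant q=0.012, v=0.934579
Sum = 0.108609
NSP = 499958 * 0.108609
= 54300.1091


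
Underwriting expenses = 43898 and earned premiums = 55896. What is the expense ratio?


Expense ratio = expenses / premiums
= 43898 / 55896
= 0.7854


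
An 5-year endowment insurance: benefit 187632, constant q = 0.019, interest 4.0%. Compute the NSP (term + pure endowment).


Term component = 15302.0206
Pure endowment = 5_p_x * v^5 * benefit = 0.908542 * 0.821927 * 187632 = 140115.1991
NSP = 155417.2197


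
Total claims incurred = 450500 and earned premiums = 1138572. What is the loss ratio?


Loss ratio = claims / premiums
= 450500 / 1138572
= 0.3957


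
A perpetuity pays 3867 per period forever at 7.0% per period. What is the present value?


PV = PMT / i
= 3867 / 0.07
= 55242.8571


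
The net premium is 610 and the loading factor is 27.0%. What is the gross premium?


Gross = net * (1 + loading)
= 610 * (1 + 0.27)
= 610 * 1.27
= 774.7


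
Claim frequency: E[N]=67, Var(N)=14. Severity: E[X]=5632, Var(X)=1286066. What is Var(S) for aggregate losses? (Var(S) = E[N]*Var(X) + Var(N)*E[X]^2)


Var(S) = E[N]*Var(X) + Var(N)*E[X]^2
= 67*1286066 + 14*5632^2
= 86166422 + 444071936
= 5.3024e+08


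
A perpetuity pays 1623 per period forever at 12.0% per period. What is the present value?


PV = PMT / i
= 1623 / 0.12
= 13525.0


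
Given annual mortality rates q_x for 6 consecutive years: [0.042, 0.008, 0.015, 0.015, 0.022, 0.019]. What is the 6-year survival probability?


p_k = 1 - q_k for each year
Survival = product of (1 - q_k)
= 0.958 * 0.992 * 0.985 * 0.985 * 0.978 * 0.981
= 0.8846


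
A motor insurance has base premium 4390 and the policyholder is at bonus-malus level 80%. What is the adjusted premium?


adjusted = base * BM_level / 100
= 4390 * 80 / 100
= 4390 * 0.8
= 3512.0


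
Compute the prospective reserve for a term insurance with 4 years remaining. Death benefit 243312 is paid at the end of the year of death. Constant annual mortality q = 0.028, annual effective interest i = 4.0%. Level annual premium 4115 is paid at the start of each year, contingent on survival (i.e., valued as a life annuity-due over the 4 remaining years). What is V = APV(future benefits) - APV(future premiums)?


v = 1/(1+i) = 0.961538
APV(future benefits) per unit = sum_{k=0}^{3} k_p_x * q * v^(k+1) = 0.097583
APV(future benefits) = 243312 * 0.097583 = 23743.1276
Life annuity-due factor ä_{x:4} = sum_{k=0}^{3} k_p_x * v^k = 3.624513
APV(future premiums) = 4115 * 3.624513 = 14914.8725
V = 23743.1276 - 14914.8725
= 8828.2551


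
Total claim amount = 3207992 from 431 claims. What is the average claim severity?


severity = total / number
= 3207992 / 431
= 7443.1369


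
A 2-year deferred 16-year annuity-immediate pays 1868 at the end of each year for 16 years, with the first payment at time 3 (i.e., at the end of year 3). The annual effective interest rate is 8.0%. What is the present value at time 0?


PV at time 2 of the 16-year annuity-immediate:
a_n = 1868 * (1-(1+0.08)^(-16))/0.08 = 16534.3576
Discount back 2 years to time 0:
PV = 16534.3576 * (1+0.08)^(-2)
= 16534.3576 * 0.857339
= 14175.5466


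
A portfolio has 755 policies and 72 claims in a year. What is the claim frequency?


frequency = claims / policies
= 72 / 755
= 0.0954


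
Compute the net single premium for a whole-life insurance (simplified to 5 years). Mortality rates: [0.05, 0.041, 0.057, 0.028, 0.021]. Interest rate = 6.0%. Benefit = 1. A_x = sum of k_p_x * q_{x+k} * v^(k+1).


v = 0.943396
Year 0: k_p_x=1.0, q=0.05, term=0.04717
Year 1: k_p_x=0.95, q=0.041, term=0.034665
Year 2: k_p_x=0.91105, q=0.057, term=0.043601
Year 3: k_p_x=0.85912, q=0.028, term=0.019054
Year 4: k_p_x=0.835065, q=0.021, term=0.013104
A_x = 0.1576


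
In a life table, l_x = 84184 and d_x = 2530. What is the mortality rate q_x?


q_x = d_x / l_x
= 2530 / 84184
= 0.0301


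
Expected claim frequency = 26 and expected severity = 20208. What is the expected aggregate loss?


E[S] = E[N] * E[X]
= 26 * 20208
= 525408


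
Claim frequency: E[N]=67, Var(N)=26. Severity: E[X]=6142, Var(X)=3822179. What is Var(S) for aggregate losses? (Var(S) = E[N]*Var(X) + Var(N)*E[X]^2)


Var(S) = E[N]*Var(X) + Var(N)*E[X]^2
= 67*3822179 + 26*6142^2
= 256085993 + 980828264
= 1.2369e+09


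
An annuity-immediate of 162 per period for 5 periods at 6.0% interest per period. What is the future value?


FV = PMT * ((1+i)^n - 1) / i
= 162 * ((1.06)^5 - 1) / 0.06
= 162 * (1.338226 - 1) / 0.06
= 913.2091


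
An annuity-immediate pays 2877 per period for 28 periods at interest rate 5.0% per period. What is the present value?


PV = PMT * (1 - (1+i)^(-n)) / i
= 2877 * (1 - (1+0.05)^(-28)) / 0.05
= 2877 * (1 - 0.255094) / 0.05
= 2877 * 14.898127
= 42861.9121


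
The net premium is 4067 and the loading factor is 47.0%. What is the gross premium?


Gross = net * (1 + loading)
= 4067 * (1 + 0.47)
= 4067 * 1.47
= 5978.49


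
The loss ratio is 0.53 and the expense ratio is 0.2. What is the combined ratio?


Combined ratio = loss ratio + expense ratio
= 0.53 + 0.2
= 0.73


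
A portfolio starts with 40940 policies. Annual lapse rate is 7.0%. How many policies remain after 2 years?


remaining = initial * (1 - lapse)^years
= 40940 * (1 - 0.07)^2
= 40940 * 0.8649
= 35409.006


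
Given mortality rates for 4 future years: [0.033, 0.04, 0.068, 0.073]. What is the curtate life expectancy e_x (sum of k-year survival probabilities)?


e_x = sum_{k=1}^{n} k_p_x
k_p_x values:
  1_p_x = 0.967
  2_p_x = 0.92832
  3_p_x = 0.865194
  4_p_x = 0.802035
e_x = 3.5625


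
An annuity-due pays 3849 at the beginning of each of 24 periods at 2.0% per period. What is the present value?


PV_due = PMT * (1-(1+i)^(-n))/i * (1+i)
PV_immediate = 72799.6996
PV_due = 72799.6996 * 1.02
= 74255.6936


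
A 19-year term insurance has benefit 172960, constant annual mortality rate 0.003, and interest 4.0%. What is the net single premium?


NSP = benefit * sum_{k=0}^{n-1} k_p_x * q * v^(k+1)
With constant q=0.003, v=0.961538
Sum = 0.03849
NSP = 172960 * 0.03849
= 6657.2785


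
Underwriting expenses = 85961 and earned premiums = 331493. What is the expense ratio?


Expense ratio = expenses / premiums
= 85961 / 331493
= 0.2593


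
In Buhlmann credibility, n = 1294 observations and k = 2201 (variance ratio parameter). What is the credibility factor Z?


Z = n / (n + k)
= 1294 / (1294 + 2201)
= 1294 / 3495
= 0.3702


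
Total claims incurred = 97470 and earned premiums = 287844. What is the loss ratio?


Loss ratio = claims / premiums
= 97470 / 287844
= 0.3386


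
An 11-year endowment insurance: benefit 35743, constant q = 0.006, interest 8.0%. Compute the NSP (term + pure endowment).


Term component = 1492.7008
Pure endowment = 11_p_x * v^11 * benefit = 0.935945 * 0.428883 * 35743 = 14347.6218
NSP = 15840.3226


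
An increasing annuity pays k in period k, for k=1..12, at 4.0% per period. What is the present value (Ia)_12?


(Ia)_n = sum_{k=1}^{n} k * v^k, v = 1/(1+i)
v = 0.961538
Sum computed term by term:
(Ia)_12 = 56.6328


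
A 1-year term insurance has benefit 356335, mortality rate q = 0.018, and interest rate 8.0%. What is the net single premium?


NSP = benefit * q * v
v = 1/(1+i) = 0.925926
NSP = 356335 * 0.018 * 0.925926
= 5938.9167


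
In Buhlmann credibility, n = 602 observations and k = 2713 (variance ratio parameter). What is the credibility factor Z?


Z = n / (n + k)
= 602 / (602 + 2713)
= 602 / 3315
= 0.1816


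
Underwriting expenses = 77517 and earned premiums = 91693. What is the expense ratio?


Expense ratio = expenses / premiums
= 77517 / 91693
= 0.8454


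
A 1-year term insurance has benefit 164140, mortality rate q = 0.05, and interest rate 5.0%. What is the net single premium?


NSP = benefit * q * v
v = 1/(1+i) = 0.952381
NSP = 164140 * 0.05 * 0.952381
= 7816.1905


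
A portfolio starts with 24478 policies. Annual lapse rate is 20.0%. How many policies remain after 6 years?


remaining = initial * (1 - lapse)^years
= 24478 * (1 - 0.2)^6
= 24478 * 0.262144
= 6416.7608


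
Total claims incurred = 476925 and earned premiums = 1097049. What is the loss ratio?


Loss ratio = claims / premiums
= 476925 / 1097049
= 0.4347


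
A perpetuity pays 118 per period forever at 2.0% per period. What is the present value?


PV = PMT / i
= 118 / 0.02
= 5900.0


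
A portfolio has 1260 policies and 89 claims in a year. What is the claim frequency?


frequency = claims / policies
= 89 / 1260
= 0.0706


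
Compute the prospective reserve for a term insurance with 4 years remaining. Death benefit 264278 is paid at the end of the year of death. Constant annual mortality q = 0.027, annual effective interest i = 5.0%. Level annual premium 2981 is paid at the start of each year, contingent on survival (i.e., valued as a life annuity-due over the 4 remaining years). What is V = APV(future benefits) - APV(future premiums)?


v = 1/(1+i) = 0.952381
APV(future benefits) per unit = sum_{k=0}^{3} k_p_x * q * v^(k+1) = 0.092086
APV(future benefits) = 264278 * 0.092086 = 24336.2667
Life annuity-due factor ä_{x:4} = sum_{k=0}^{3} k_p_x * v^k = 3.581117
APV(future premiums) = 2981 * 3.581117 = 10675.309
V = 24336.2667 - 10675.309
= 13660.9577


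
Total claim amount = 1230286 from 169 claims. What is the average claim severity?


severity = total / number
= 1230286 / 169
= 7279.7988


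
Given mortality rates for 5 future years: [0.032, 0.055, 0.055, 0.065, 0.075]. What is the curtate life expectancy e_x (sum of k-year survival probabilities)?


e_x = sum_{k=1}^{n} k_p_x
k_p_x values:
  1_p_x = 0.968
  2_p_x = 0.91476
  3_p_x = 0.864448
  4_p_x = 0.808259
  5_p_x = 0.74764
e_x = 4.3031


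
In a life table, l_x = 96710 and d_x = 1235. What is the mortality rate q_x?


q_x = d_x / l_x
= 1235 / 96710
= 0.0128


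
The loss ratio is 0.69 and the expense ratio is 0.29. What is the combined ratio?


Combined ratio = loss ratio + expense ratio
= 0.69 + 0.29
= 0.98


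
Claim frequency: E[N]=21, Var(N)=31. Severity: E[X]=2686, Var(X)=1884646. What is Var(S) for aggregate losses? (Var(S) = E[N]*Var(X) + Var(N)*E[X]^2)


Var(S) = E[N]*Var(X) + Var(N)*E[X]^2
= 21*1884646 + 31*2686^2
= 39577566 + 223652476
= 2.6323e+08


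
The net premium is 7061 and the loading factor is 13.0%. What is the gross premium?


Gross = net * (1 + loading)
= 7061 * (1 + 0.13)
= 7061 * 1.13
= 7978.93


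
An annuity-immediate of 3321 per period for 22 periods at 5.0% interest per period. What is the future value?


FV = PMT * ((1+i)^n - 1) / i
= 3321 * ((1.05)^22 - 1) / 0.05
= 3321 * (2.925261 - 1) / 0.05
= 127875.817


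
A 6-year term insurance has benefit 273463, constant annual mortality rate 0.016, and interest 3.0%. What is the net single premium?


NSP = benefit * sum_{k=0}^{n-1} k_p_x * q * v^(k+1)
With constant q=0.016, v=0.970874
Sum = 0.083397
NSP = 273463 * 0.083397
= 22805.9659


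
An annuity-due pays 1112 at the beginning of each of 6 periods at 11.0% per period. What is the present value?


PV_due = PMT * (1-(1+i)^(-n))/i * (1+i)
PV_immediate = 4704.3581
PV_due = 4704.3581 * 1.11
= 5221.8375


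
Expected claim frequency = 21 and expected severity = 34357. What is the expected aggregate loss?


E[S] = E[N] * E[X]
= 21 * 34357
= 721497


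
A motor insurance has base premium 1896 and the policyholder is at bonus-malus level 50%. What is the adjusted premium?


adjusted = base * BM_level / 100
= 1896 * 50 / 100
= 1896 * 0.5
= 948.0


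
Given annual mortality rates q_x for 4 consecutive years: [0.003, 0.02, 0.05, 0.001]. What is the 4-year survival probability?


p_k = 1 - q_k for each year
Survival = product of (1 - q_k)
= 0.997 * 0.98 * 0.95 * 0.999
= 0.9273


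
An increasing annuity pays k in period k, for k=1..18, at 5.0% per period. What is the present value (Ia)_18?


(Ia)_n = sum_{k=1}^{n} k * v^k, v = 1/(1+i)
v = 0.952381
Sum computed term by term:
(Ia)_18 = 95.8939


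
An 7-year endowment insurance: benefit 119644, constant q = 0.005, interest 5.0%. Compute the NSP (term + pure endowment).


Term component = 3413.3618
Pure endowment = 7_p_x * v^7 * benefit = 0.965521 * 0.710681 * 119644 = 82097.0205
NSP = 85510.3823


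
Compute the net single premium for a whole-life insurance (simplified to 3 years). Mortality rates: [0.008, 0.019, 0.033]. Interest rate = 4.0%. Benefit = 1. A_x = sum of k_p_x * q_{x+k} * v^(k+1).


v = 0.961538
Year 0: k_p_x=1.0, q=0.008, term=0.007692
Year 1: k_p_x=0.992, q=0.019, term=0.017426
Year 2: k_p_x=0.973152, q=0.033, term=0.028549
A_x = 0.0537


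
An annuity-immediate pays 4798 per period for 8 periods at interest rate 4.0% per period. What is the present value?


PV = PMT * (1 - (1+i)^(-n)) / i
= 4798 * (1 - (1+0.04)^(-8)) / 0.04
= 4798 * (1 - 0.73069) / 0.04
= 4798 * 6.732745
= 32303.7099


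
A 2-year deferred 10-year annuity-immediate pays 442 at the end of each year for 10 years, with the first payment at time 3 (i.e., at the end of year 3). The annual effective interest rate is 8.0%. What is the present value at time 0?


PV at time 2 of the 10-year annuity-immediate:
a_n = 442 * (1-(1+0.08)^(-10))/0.08 = 2965.856
Discount back 2 years to time 0:
PV = 2965.856 * (1+0.08)^(-2)
= 2965.856 * 0.857339
= 2542.7435


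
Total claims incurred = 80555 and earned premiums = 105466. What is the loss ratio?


Loss ratio = claims / premiums
= 80555 / 105466
= 0.7638


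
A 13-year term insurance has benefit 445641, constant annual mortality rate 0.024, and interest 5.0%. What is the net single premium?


NSP = benefit * sum_{k=0}^{n-1} k_p_x * q * v^(k+1)
With constant q=0.024, v=0.952381
Sum = 0.198904
NSP = 445641 * 0.198904
= 88639.9906


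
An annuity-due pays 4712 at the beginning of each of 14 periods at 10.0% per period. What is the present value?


PV_due = PMT * (1-(1+i)^(-n))/i * (1+i)
PV_immediate = 34711.8313
PV_due = 34711.8313 * 1.1
= 38183.0144


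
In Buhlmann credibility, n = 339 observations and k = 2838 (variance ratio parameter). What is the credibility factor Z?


Z = n / (n + k)
= 339 / (339 + 2838)
= 339 / 3177
= 0.1067


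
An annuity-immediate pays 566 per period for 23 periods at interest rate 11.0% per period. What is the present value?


PV = PMT * (1 - (1+i)^(-n)) / i
= 566 * (1 - (1+0.11)^(-23)) / 0.11
= 566 * (1 - 0.090693) / 0.11
= 566 * 8.266432
= 4678.8003


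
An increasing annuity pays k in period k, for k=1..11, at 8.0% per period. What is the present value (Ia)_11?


(Ia)_n = sum_{k=1}^{n} k * v^k, v = 1/(1+i)
v = 0.925926
Sum computed term by term:
(Ia)_11 = 37.4046


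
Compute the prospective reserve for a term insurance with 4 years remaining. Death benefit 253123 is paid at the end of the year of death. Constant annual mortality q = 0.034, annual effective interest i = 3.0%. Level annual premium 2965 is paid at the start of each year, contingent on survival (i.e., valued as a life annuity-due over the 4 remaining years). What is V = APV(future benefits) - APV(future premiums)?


v = 1/(1+i) = 0.970874
APV(future benefits) per unit = sum_{k=0}^{3} k_p_x * q * v^(k+1) = 0.120234
APV(future benefits) = 253123 * 0.120234 = 30434.0335
Life annuity-due factor ä_{x:4} = sum_{k=0}^{3} k_p_x * v^k = 3.642388
APV(future premiums) = 2965 * 3.642388 = 10799.6806
V = 30434.0335 - 10799.6806
= 19634.3529


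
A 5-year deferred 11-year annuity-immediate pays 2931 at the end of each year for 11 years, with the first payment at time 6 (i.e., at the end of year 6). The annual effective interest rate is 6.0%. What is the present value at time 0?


PV at time 5 of the 11-year annuity-immediate:
a_n = 2931 * (1-(1+0.06)^(-11))/0.06 = 23116.4294
Discount back 5 years to time 0:
PV = 23116.4294 * (1+0.06)^(-5)
= 23116.4294 * 0.747258
= 17273.9408


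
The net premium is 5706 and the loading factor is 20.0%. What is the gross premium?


Gross = net * (1 + loading)
= 5706 * (1 + 0.2)
= 5706 * 1.2
= 6847.2


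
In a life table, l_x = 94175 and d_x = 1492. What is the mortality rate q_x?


q_x = d_x / l_x
= 1492 / 94175
= 0.0158


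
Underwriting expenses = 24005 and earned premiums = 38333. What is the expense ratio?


Expense ratio = expenses / premiums
= 24005 / 38333
= 0.6262


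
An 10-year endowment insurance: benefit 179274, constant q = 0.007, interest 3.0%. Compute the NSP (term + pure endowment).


Term component = 10391.4735
Pure endowment = 10_p_x * v^10 * benefit = 0.932164 * 0.744094 * 179274 = 124347.6398
NSP = 134739.1134


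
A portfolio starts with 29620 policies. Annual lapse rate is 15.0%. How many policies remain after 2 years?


remaining = initial * (1 - lapse)^years
= 29620 * (1 - 0.15)^2
= 29620 * 0.7225
= 21400.45


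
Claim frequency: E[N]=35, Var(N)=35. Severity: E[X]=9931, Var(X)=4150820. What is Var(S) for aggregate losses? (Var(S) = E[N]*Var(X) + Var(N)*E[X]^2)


Var(S) = E[N]*Var(X) + Var(N)*E[X]^2
= 35*4150820 + 35*9931^2
= 145278700 + 3451866635
= 3.5971e+09


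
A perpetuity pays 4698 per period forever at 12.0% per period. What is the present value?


PV = PMT / i
= 4698 / 0.12
= 39150.0


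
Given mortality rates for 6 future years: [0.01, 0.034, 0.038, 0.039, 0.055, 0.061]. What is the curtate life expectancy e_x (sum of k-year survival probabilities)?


e_x = sum_{k=1}^{n} k_p_x
k_p_x values:
  1_p_x = 0.99
  2_p_x = 0.95634
  3_p_x = 0.919999
  4_p_x = 0.884119
  5_p_x = 0.835493
  6_p_x = 0.784528
e_x = 5.3705


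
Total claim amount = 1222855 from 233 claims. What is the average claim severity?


severity = total / number
= 1222855 / 233
= 5248.3047


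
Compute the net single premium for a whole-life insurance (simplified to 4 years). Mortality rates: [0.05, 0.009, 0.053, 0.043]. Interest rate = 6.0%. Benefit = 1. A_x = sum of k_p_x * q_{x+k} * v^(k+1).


v = 0.943396
Year 0: k_p_x=1.0, q=0.05, term=0.04717
Year 1: k_p_x=0.95, q=0.009, term=0.007609
Year 2: k_p_x=0.94145, q=0.053, term=0.041894
Year 3: k_p_x=0.891553, q=0.043, term=0.030366
A_x = 0.127


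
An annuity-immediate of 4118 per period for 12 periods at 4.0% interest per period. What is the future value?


FV = PMT * ((1+i)^n - 1) / i
= 4118 * ((1.04)^12 - 1) / 0.04
= 4118 * (1.601032 - 1) / 0.04
= 61876.2669


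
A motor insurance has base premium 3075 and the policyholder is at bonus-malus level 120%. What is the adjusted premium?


adjusted = base * BM_level / 100
= 3075 * 120 / 100
= 3075 * 1.2
= 3690.0


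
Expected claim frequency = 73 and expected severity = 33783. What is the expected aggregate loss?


E[S] = E[N] * E[X]
= 73 * 33783
= 2.4662e+06


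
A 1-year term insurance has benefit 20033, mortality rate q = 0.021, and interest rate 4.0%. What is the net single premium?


NSP = benefit * q * v
v = 1/(1+i) = 0.961538
NSP = 20033 * 0.021 * 0.961538
= 404.5125


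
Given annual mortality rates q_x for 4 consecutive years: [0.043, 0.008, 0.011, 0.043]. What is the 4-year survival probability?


p_k = 1 - q_k for each year
Survival = product of (1 - q_k)
= 0.957 * 0.992 * 0.989 * 0.957
= 0.8985


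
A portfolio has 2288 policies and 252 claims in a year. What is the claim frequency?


frequency = claims / policies
= 252 / 2288
= 0.1101


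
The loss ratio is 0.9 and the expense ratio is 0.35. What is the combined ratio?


Combined ratio = loss ratio + expense ratio
= 0.9 + 0.35
= 1.25


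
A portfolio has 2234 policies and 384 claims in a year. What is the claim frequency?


frequency = claims / policies
= 384 / 2234
= 0.1719


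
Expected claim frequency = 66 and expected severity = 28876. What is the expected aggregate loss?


E[S] = E[N] * E[X]
= 66 * 28876
= 1.9058e+06


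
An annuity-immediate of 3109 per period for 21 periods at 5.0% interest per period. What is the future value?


FV = PMT * ((1+i)^n - 1) / i
= 3109 * ((1.05)^21 - 1) / 0.05
= 3109 * (2.785963 - 1) / 0.05
= 111051.1539


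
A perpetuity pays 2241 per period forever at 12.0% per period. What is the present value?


PV = PMT / i
= 2241 / 0.12
= 18675.0


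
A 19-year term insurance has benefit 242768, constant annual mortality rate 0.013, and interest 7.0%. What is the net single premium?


NSP = benefit * sum_{k=0}^{n-1} k_p_x * q * v^(k+1)
With constant q=0.013, v=0.934579
Sum = 0.122851
NSP = 242768 * 0.122851
= 29824.3384


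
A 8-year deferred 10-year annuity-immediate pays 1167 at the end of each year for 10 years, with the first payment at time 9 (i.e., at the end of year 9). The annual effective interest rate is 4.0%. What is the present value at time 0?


PV at time 8 of the 10-year annuity-immediate:
a_n = 1167 * (1-(1+0.04)^(-10))/0.04 = 9465.4154
Discount back 8 years to time 0:
PV = 9465.4154 * (1+0.04)^(-8)
= 9465.4154 * 0.73069
= 6916.2863


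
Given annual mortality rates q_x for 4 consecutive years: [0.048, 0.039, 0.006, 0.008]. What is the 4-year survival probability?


p_k = 1 - q_k for each year
Survival = product of (1 - q_k)
= 0.952 * 0.961 * 0.994 * 0.992
= 0.9021


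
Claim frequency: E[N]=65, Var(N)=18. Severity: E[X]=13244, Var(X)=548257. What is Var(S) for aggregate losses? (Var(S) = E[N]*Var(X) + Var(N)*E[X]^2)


Var(S) = E[N]*Var(X) + Var(N)*E[X]^2
= 65*548257 + 18*13244^2
= 35636705 + 3157263648
= 3.1929e+09


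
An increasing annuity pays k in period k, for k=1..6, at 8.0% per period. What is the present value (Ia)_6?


(Ia)_n = sum_{k=1}^{n} k * v^k, v = 1/(1+i)
v = 0.925926
Sum computed term by term:
(Ia)_6 = 15.1462


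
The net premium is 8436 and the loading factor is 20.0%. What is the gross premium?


Gross = net * (1 + loading)
= 8436 * (1 + 0.2)
= 8436 * 1.2
= 10123.2


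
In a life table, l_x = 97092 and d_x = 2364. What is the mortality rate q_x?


q_x = d_x / l_x
= 2364 / 97092
= 0.0243


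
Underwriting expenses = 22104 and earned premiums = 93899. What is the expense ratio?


Expense ratio = expenses / premiums
= 22104 / 93899
= 0.2354


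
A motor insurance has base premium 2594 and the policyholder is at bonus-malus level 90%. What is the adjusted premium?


adjusted = base * BM_level / 100
= 2594 * 90 / 100
= 2594 * 0.9
= 2334.6


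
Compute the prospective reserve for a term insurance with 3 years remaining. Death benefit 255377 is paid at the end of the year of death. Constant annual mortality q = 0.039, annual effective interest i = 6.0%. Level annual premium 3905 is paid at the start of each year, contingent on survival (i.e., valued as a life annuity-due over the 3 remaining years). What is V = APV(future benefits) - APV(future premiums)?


v = 1/(1+i) = 0.943396
APV(future benefits) per unit = sum_{k=0}^{2} k_p_x * q * v^(k+1) = 0.100389
APV(future benefits) = 255377 * 0.100389 = 25637.1604
Life annuity-due factor ä_{x:3} = sum_{k=0}^{2} k_p_x * v^k = 2.728534
APV(future premiums) = 3905 * 2.728534 = 10654.926
V = 25637.1604 - 10654.926
= 14982.2344
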